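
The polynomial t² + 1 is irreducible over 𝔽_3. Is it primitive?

Write f(t) = t² + 1.
|GF(3^2)^×| = 3^2 − 1 = 8. Prime factorization: 8 = 2^3.
f is primitive ⇔ t has order 8 in GF(3)[t]/(f), i.e. t^(8/q) ≠ 1 for each prime q | 8.
t^(4) mod f = 1
Since t^(4) = 1, the order of t divides 4 < 8; not primitive.

No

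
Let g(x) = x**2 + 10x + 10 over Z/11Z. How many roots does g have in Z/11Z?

Evaluate at each of the 11 elements of Z/11Z:
g(0) = 10; g(1) = 10; g(2) = 1; g(3) = 5; g(4) = 0 → root; g(5) = 8; g(6) = 7; g(7) = 8; g(8) = 0 → root; g(9) = 5; g(10) = 1.
Roots: {4, 8}.

2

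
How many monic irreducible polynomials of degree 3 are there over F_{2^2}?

The number of monic irreducibles of degree 3 over GF(4) is (1/3)·Σ_{d∣3} μ(3/d) 4^d.
Divisors of 3: 1, 3; μ(3/d) for each: -1, 1.
Σ = − 4^1 + 4^3 = 60.
N = 60/3 = 20.

20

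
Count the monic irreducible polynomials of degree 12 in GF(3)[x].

Gauss's count: N_{3}(12) = (1/12) Σ_{d|12} μ(12/d)·3^d.
Divisors of 12: 1, 2, 3, 4, 6, 12; μ(12/d) for each: 0, 1, 0, -1, -1, 1.
Σ = 3^2 − 3^4 − 3^6 + 3^12 = 530640.
N = 530640/12 = 44220.

44220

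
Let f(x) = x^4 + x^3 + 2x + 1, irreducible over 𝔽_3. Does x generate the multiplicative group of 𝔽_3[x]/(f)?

|GF(3^4)^×| = 3^4 − 1 = 80. Prime factorization: 80 = 2^4·5.
f is primitive ⇔ x has order 80 in GF(3)[x]/(f), i.e. x^(80/q) ≠ 1 for each prime q | 80.
x^(40) mod f = 1
x^(16) mod f = 2x^2 + x + 1.
Since x^(40) = 1, the order of x divides 40 < 80; not primitive.

No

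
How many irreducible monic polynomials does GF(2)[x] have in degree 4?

3

By the necklace-counting formula, N_2(4) = (1/4) Σ_{d|4} μ(4/d)·2^d.
Divisors of 4: 1, 2, 4; μ(4/d) for each: 0, -1, 1.
Σ = − 2^2 + 2^4 = 12.
N = 12/4 = 3.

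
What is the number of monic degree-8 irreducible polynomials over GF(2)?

By the necklace-counting formula, N_2(8) = (1/8) Σ_{d|8} μ(8/d)·2^d.
Divisors of 8: 1, 2, 4, 8; μ(8/d) for each: 0, 0, -1, 1.
Σ = − 2^4 + 2^8 = 240.
N = 240/8 = 30.

30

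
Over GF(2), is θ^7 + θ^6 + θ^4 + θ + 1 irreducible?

Yes

Write f(θ) = θ^7 + θ^6 + θ^4 + θ + 1.
Check for roots in GF(2): f(0) = 1; f(1) = 1.
No roots, so no linear factors.
Monic irreducibles of degree 2 over GF(2): θ^2 + θ + 1.
None of them divide f (all give nonzero remainder).
Monic irreducibles of degree 3 over GF(2): θ^3 + θ + 1, θ^3 + θ^2 + 1.
None of them divide f (all give nonzero remainder).
No irreducible factor of degree ≤ 3 exists, so f is irreducible over GF(2).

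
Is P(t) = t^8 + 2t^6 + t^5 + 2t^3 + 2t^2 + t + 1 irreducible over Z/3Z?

Yes

Check for roots in Z/3Z: P(0) = 1; P(1) = 1; P(2) = 2.
No roots, so no linear factors.
Monic irreducibles of degree 2 over GF(3): t^2 + 1, t^2 + t + 2, t^2 + 2t + 2.
None of them divide P (all give nonzero remainder).
Degree-3 irreducible divisors: test the 8 monic irreducibles of degree 3 over GF(3).
None of them divide P (all give nonzero remainder).
Degree-4 irreducible divisors: test the 18 monic irreducibles of degree 4 over GF(3).
None of them divide P (all give nonzero remainder).
No irreducible factor of degree ≤ 4 exists, so P is irreducible over GF(3).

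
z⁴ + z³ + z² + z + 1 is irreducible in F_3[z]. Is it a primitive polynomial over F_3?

No

Write f(z) = z⁴ + z³ + z² + z + 1.
|GF(3^4)^×| = 3^4 − 1 = 80. Prime factorization: 80 = 2^4·5.
f is primitive ⇔ z has order 80 in GF(3)[z]/(f), i.e. z^(80/q) ≠ 1 for each prime q | 80.
z^(40) mod f = 1
z^(16) mod f = z.
Since z^(40) = 1, the order of z divides 40 < 80; not primitive.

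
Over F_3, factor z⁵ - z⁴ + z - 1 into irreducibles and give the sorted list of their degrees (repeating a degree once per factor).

Write h(z) = z⁵ - z⁴ + z - 1.
Roots in F_3: h(0) = 2; h(1) = 0 → root; h(2) = 2.
Linear factors from roots: (z - 1).
Complete factorization: h(z) = (z - 1)·(z² + z - 1)·(z² - z - 1).
Factor degrees with multiplicity: 1 + 2 + 2 = 5.

1, 2, 2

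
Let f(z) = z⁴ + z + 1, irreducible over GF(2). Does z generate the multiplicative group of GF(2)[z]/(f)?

|GF(2^4)^×| = 2^4 − 1 = 15. Prime factorization: 15 = 3·5.
f is primitive ⇔ z has order 15 in GF(2)[z]/(f), i.e. z^(15/q) ≠ 1 for each prime q | 15.
z^(5) mod f = z² + z.
z^(3) mod f = z³.
None equal 1, so z has full order 15; f is primitive.

Yes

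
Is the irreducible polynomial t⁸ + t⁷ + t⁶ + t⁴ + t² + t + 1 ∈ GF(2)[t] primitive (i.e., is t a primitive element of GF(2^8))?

Write f(t) = t⁸ + t⁷ + t⁶ + t⁴ + t² + t + 1.
|GF(2^8)^×| = 2^8 − 1 = 255. Prime factorization: 255 = 3·5·17.
f is primitive ⇔ t has order 255 in GF(2)[t]/(f), i.e. t^(255/q) ≠ 1 for each prime q | 255.
t^(85) mod f = 1
t^(51) mod f = 1
t^(15) mod f = t⁷ + t⁴ + t³ + t² + t.
Since t^(85) = 1, the order of t divides 85 < 255; not primitive.

No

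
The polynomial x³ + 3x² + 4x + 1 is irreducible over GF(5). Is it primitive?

No

Write f(x) = x³ + 3x² + 4x + 1.
|GF(5^3)^×| = 5^3 − 1 = 124. Prime factorization: 124 = 2^2·31.
f is primitive ⇔ x has order 124 in GF(5)[x]/(f), i.e. x^(124/q) ≠ 1 for each prime q | 124.
x^(62) mod f = 1
x^(4) mod f = x + 3.
Since x^(62) = 1, the order of x divides 62 < 124; not primitive.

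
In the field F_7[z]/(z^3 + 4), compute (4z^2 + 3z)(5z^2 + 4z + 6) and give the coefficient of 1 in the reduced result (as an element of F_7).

2

Multiply in F_7[z]: (4z^2 + 3z)·(5z^2 + 4z + 6) = 6z^4 + 3z^3 + z^2 + 4z.
Reduce using z^3 ≡ 3 (mod z^3 + 4).
Reduced: z^2 + z + 2.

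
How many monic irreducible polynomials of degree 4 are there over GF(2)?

3

x^(2^4) − x is the product of all monic irreducibles of degree dividing 4; Möbius inversion gives N = (1/4) Σ μ(4/d)·2^d.
Divisors of 4: 1, 2, 4; μ(4/d) for each: 0, -1, 1.
Σ = − 2^2 + 2^4 = 12.
N = 12/4 = 3.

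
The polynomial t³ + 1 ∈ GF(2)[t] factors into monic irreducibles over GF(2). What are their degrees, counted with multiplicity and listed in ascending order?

1, 2

Write h(t) = t³ + 1.
Roots in GF(2): h(0) = 1; h(1) = 0 → root.
Linear factors from roots: (t + 1).
Complete factorization: h(t) = (t + 1)·(t² + t + 1).
Factor degrees with multiplicity: 1 + 2 = 3.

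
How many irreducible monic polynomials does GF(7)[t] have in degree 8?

By the necklace-counting formula, N_7(8) = (1/8) Σ_{d|8} μ(8/d)·7^d.
Divisors of 8: 1, 2, 4, 8; μ(8/d) for each: 0, 0, -1, 1.
Σ = − 7^4 + 7^8 = 5762400.
N = 5762400/8 = 720300.

720300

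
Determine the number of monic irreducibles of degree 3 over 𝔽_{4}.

By the necklace-counting formula, N_4(3) = (1/3) Σ_{d|3} μ(3/d)·4^d.
Divisors of 3: 1, 3; μ(3/d) for each: -1, 1.
Σ = − 4^1 + 4^3 = 60.
N = 60/3 = 20.

20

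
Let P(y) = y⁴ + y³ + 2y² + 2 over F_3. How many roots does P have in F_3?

Evaluate at each of the 3 elements of F_3:
P(0) = 2; P(1) = 0 → root; P(2) = 1.
Roots: {1}.

1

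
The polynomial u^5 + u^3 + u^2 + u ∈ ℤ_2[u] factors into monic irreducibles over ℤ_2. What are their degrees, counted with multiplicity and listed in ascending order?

Write f(u) = u^5 + u^3 + u^2 + u.
Roots in ℤ_2: f(0) = 0 → root; f(1) = 0 → root.
Linear factors from roots: (u), (u + 1).
Complete factorization: f(u) = (u)·(u + 1)·(u^3 + u^2 + 1).
Factor degrees with multiplicity: 1 + 1 + 3 = 5.

1, 1, 3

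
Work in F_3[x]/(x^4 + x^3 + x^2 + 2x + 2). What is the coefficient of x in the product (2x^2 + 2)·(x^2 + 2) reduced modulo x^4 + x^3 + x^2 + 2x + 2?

2

Multiply in F_3[x]: (2x^2 + 2)·(x^2 + 2) = 2x^4 + 1.
Reduce using x^4 ≡ 2x^3 + 2x^2 + x + 1 (mod x^4 + x^3 + x^2 + 2x + 2).
Reduced: x^3 + x^2 + 2x.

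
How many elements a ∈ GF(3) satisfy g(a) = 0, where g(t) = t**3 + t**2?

2

Evaluate at each of the 3 elements of GF(3):
g(0) = 0 → root; g(1) = 2; g(2) = 0 → root.
Roots: {0, 2}.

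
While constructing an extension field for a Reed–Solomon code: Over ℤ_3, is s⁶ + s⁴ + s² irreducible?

No

Write m(s) = s⁶ + s⁴ + s².
Check for roots in ℤ_3: m(0) = 0 → root; m(1) = 0 → root; m(2) = 0 → root.
m(0) = 0, so (s) divides m(s); m is reducible.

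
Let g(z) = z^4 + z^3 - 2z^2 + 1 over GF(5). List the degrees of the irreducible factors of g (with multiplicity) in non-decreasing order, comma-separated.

4

Roots in GF(5): g(0) = 1; g(1) = 1; g(2) = 2; g(3) = 1; g(4) = 4.
Complete factorization: g(z) = (z^4 + z^3 - 2z^2 + 1).
Factor degrees with multiplicity: 4 = 4.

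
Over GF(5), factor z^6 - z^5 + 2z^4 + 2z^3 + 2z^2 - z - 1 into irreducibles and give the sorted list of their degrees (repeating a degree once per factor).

Write g(z) = z^6 - z^5 + 2z^4 + 2z^3 + 2z^2 - z - 1.
Roots in GF(5): g(0) = 4; g(1) = 4; g(2) = 0 → root; g(3) = 1; g(4) = 4.
Linear factors from roots: (z - 2).
Complete factorization: g(z) = (z - 2)·(z^2 - z + 1)·(z^3 + 2z^2 - 2).
Factor degrees with multiplicity: 1 + 2 + 3 = 6.

1, 2, 3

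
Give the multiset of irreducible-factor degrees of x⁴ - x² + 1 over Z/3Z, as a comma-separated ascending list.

Write h(x) = x⁴ - x² + 1.
Roots in Z/3Z: h(0) = 1; h(1) = 1; h(2) = 1.
Complete factorization: h(x) = (x² + 1)^2.
Factor degrees with multiplicity: 2 + 2 = 4.

2, 2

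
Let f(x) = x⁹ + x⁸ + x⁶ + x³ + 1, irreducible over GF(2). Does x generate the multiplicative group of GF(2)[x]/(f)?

|GF(2^9)^×| = 2^9 − 1 = 511. Prime factorization: 511 = 7·73.
f is primitive ⇔ x has order 511 in GF(2)[x]/(f), i.e. x^(511/q) ≠ 1 for each prime q | 511.
x^(73) mod f = 1
x^(7) mod f = x⁷.
Since x^(73) = 1, the order of x divides 73 < 511; not primitive.

No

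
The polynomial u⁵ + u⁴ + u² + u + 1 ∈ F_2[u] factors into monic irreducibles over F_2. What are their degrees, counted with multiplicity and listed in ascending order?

Write h(u) = u⁵ + u⁴ + u² + u + 1.
Roots in F_2: h(0) = 1; h(1) = 1.
Complete factorization: h(u) = (u⁵ + u⁴ + u² + u + 1).
Factor degrees with multiplicity: 5 = 5.

5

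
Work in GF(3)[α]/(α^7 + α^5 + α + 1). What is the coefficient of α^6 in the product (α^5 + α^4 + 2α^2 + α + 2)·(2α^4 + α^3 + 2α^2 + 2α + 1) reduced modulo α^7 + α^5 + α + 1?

2

Multiply in GF(3)[α]: (α^5 + α^4 + 2α^2 + α + 2)·(2α^4 + α^3 + 2α^2 + 2α + 1) = 2α^9 + 2α^6 + α^5 + α^4 + 2α^3 + 2α^2 + 2α + 2.
Reduce using α^7 ≡ 2α^5 + 2α + 2 (mod α^7 + α^5 + α + 1).
Reduced: 2α^6 + α^4 + α + 1.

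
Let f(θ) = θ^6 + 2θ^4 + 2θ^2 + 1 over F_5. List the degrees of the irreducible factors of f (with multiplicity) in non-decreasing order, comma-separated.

1, 1, 2, 2

Roots in F_5: f(0) = 1; f(1) = 1; f(2) = 0 → root; f(3) = 0 → root; f(4) = 1.
Linear factors from roots: (θ + 3), (θ + 2).
Complete factorization: f(θ) = (θ + 2)·(θ + 3)·(θ^2 + θ + 1)·(θ^2 + 4θ + 1).
Factor degrees with multiplicity: 1 + 1 + 2 + 2 = 6.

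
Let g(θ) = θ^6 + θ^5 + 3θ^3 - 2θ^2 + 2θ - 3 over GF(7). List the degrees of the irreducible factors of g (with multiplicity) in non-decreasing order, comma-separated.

1, 1, 2, 2

Linear factors from roots: (θ + 3), (θ + 2).
Complete factorization: g(θ) = (θ + 2)·(θ + 3)·(θ^2 + 2)·(θ^2 + 3θ - 2).
Factor degrees with multiplicity: 1 + 1 + 2 + 2 = 6.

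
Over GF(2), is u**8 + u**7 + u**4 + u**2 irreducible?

No

Write h(u) = u**8 + u**7 + u**4 + u**2.
Check for roots in GF(2): h(0) = 0 → root; h(1) = 0 → root.
h(0) = 0, so (u) divides h(u); h is reducible.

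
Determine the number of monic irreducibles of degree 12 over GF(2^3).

x^(8^12) − x is the product of all monic irreducibles of degree dividing 12; Möbius inversion gives N = (1/12) Σ μ(12/d)·8^d.
Divisors of 12: 1, 2, 3, 4, 6, 12; μ(12/d) for each: 0, 1, 0, -1, -1, 1.
Σ = 8^2 − 8^4 − 8^6 + 8^12 = 68719210560.
N = 68719210560/12 = 5726600880.

5726600880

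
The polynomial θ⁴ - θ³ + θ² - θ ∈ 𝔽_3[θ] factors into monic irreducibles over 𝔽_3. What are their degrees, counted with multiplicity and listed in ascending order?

Write f(θ) = θ⁴ - θ³ + θ² - θ.
Roots in 𝔽_3: f(0) = 0 → root; f(1) = 0 → root; f(2) = 1.
Linear factors from roots: (θ), (θ - 1).
Complete factorization: f(θ) = (θ)·(θ - 1)·(θ² + 1).
Factor degrees with multiplicity: 1 + 1 + 2 = 4.

1, 1, 2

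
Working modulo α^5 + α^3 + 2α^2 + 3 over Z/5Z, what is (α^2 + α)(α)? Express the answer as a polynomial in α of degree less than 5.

α^3 + α^2

Multiply in Z/5Z[α]: (α^2 + α)·(α) = α^3 + α^2.
Reduced: α^3 + α^2.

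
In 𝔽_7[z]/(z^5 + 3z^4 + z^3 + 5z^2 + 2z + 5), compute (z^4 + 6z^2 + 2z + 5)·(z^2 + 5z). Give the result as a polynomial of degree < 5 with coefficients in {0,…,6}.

Multiply in 𝔽_7[z]: (z^4 + 6z^2 + 2z + 5)·(z^2 + 5z) = z^6 + 5z^5 + 6z^4 + 4z^3 + z^2 + 4z.
Reduce using z^5 ≡ 4z^4 + 6z^3 + 2z^2 + 5z + 2 (mod z^5 + 3z^4 + z^3 + 5z^2 + 2z + 5).
Reduced: 6z^4 + 4z^3 + 3z^2 + 2z + 4.

6z^4 + 4z^3 + 3z^2 + 2z + 4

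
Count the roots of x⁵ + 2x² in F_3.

Write g(x) = x⁵ + 2x².
Evaluate at each of the 3 elements of F_3:
g(0) = 0 → root; g(1) = 0 → root; g(2) = 1.
Roots: {0, 1}.

2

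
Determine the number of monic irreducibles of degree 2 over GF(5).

By the necklace-counting formula, N_5(2) = (1/2) Σ_{d|2} μ(2/d)·5^d.
Divisors of 2: 1, 2; μ(2/d) for each: -1, 1.
Σ = − 5^1 + 5^2 = 20.
N = 20/2 = 10.

10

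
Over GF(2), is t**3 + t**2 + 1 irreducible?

Yes

Write f(t) = t**3 + t**2 + 1.
Check for roots in GF(2): f(0) = 1; f(1) = 1.
No roots. A degree-3 polynomial over a field with no linear factor is irreducible.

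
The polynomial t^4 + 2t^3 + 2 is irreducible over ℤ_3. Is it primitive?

Write f(t) = t^4 + 2t^3 + 2.
|GF(3^4)^×| = 3^4 − 1 = 80. Prime factorization: 80 = 2^4·5.
f is primitive ⇔ t has order 80 in GF(3)[t]/(f), i.e. t^(80/q) ≠ 1 for each prime q | 80.
t^(40) mod f = 2.
t^(16) mod f = 2t^2 + t + 2.
None equal 1, so t has full order 80; f is primitive.

Yes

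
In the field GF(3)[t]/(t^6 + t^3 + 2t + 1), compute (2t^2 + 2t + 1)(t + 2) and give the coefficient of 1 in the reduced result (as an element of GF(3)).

2

Multiply in GF(3)[t]: (2t^2 + 2t + 1)·(t + 2) = 2t^3 + 2t + 2.
Reduced: 2t^3 + 2t + 2.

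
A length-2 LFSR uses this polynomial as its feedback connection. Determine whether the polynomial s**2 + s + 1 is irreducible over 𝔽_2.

Write h(s) = s**2 + s + 1.
Check for roots in 𝔽_2: h(0) = 1; h(1) = 1.
No roots. A degree-2 polynomial over a field with no linear factor is irreducible.

Yes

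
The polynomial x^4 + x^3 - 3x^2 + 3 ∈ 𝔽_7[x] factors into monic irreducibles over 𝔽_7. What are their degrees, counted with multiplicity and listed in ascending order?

Write g(x) = x^4 + x^3 - 3x^2 + 3.
Linear factors from roots: (x - 3), (x + 1).
Complete factorization: g(x) = (x + 1)·(x - 3)·(x^2 + 3x - 1).
Factor degrees with multiplicity: 1 + 1 + 2 = 4.

1, 1, 2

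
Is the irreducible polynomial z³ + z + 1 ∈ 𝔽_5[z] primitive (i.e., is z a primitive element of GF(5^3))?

No

Write f(z) = z³ + z + 1.
|GF(5^3)^×| = 5^3 − 1 = 124. Prime factorization: 124 = 2^2·31.
f is primitive ⇔ z has order 124 in GF(5)[z]/(f), i.e. z^(124/q) ≠ 1 for each prime q | 124.
z^(62) mod f = 1
z^(4) mod f = 4z² + 4z.
Since z^(62) = 1, the order of z divides 62 < 124; not primitive.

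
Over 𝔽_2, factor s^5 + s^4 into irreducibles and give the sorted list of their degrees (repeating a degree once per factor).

Write h(s) = s^5 + s^4.
Roots in 𝔽_2: h(0) = 0 → root; h(1) = 0 → root.
Linear factors from roots: (s), (s + 1).
Complete factorization: h(s) = (s + 1)·(s)^4.
Factor degrees with multiplicity: 1 + 1 + 1 + 1 + 1 = 5.

1, 1, 1, 1, 1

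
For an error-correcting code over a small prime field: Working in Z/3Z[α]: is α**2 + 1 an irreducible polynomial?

Yes

Write g(α) = α**2 + 1.
Check for roots in Z/3Z: g(0) = 1; g(1) = 2; g(2) = 2.
No roots. A degree-2 polynomial over a field with no linear factor is irreducible.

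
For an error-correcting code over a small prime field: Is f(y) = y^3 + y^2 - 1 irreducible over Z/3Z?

Yes

Check for roots in Z/3Z: f(0) = 2; f(1) = 1; f(2) = 2.
No roots. A degree-3 polynomial over a field with no linear factor is irreducible.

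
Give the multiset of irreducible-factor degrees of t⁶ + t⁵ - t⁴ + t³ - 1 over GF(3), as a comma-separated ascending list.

Write g(t) = t⁶ + t⁵ - t⁴ + t³ - 1.
Roots in GF(3): g(0) = 2; g(1) = 1; g(2) = 0 → root.
Linear factors from roots: (t + 1).
Complete factorization: g(t) = (t + 1)^2·(t² + 1)·(t² - t - 1).
Factor degrees with multiplicity: 1 + 1 + 2 + 2 = 6.

1, 1, 2, 2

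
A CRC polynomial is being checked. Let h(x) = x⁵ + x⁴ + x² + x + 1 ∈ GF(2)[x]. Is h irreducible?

Check for roots in GF(2): h(0) = 1; h(1) = 1.
No roots, so no linear factors.
Monic irreducibles of degree 2 over GF(2): x² + x + 1.
None of them divide h (all give nonzero remainder).
No irreducible factor of degree ≤ 2 exists, so h is irreducible over GF(2).

Yes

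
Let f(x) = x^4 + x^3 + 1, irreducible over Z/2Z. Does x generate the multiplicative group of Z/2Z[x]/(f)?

|GF(2^4)^×| = 2^4 − 1 = 15. Prime factorization: 15 = 3·5.
f is primitive ⇔ x has order 15 in GF(2)[x]/(f), i.e. x^(15/q) ≠ 1 for each prime q | 15.
x^(5) mod f = x^3 + x + 1.
x^(3) mod f = x^3.
None equal 1, so x has full order 15; f is primitive.

Yes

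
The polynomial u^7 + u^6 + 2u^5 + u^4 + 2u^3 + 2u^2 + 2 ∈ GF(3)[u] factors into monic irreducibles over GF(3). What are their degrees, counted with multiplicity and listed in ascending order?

Write g(u) = u^7 + u^6 + 2u^5 + u^4 + 2u^3 + 2u^2 + 2.
Roots in GF(3): g(0) = 2; g(1) = 2; g(2) = 1.
Complete factorization: g(u) = (u^7 + u^6 + 2u^5 + u^4 + 2u^3 + 2u^2 + 2).
Factor degrees with multiplicity: 7 = 7.

7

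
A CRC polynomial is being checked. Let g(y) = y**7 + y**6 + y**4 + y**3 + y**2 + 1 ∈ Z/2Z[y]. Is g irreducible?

No

Check for roots in Z/2Z: g(0) = 1; g(1) = 0 → root.
g(1) = 0, so (y − 1) divides g(y); g is reducible.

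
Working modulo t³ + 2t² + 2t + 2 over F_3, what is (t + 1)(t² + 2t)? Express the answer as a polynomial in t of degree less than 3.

Multiply in F_3[t]: (t + 1)·(t² + 2t) = t³ + 2t.
Reduce using t³ ≡ t² + t + 1 (mod t³ + 2t² + 2t + 2).
Reduced: t² + 1.

t^2 + 1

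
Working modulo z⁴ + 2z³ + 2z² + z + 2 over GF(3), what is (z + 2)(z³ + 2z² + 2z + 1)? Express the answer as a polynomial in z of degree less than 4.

2z^3 + z^2 + z

Multiply in GF(3)[z]: (z + 2)·(z³ + 2z² + 2z + 1) = z⁴ + z³ + 2z + 2.
Reduce using z⁴ ≡ z³ + z² + 2z + 1 (mod z⁴ + 2z³ + 2z² + z + 2).
Reduced: 2z³ + z² + z.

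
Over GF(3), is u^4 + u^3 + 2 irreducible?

Yes

Write P(u) = u^4 + u^3 + 2.
Check for roots in GF(3): P(0) = 2; P(1) = 1; P(2) = 2.
No roots, so no linear factors.
Monic irreducibles of degree 2 over GF(3): u^2 + 1, u^2 + u + 2, u^2 + 2u + 2.
None of them divide P (all give nonzero remainder).
No irreducible factor of degree ≤ 2 exists, so P is irreducible over GF(3).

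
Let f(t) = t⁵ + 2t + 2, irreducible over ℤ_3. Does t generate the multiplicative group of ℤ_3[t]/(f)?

|GF(3^5)^×| = 3^5 − 1 = 242. Prime factorization: 242 = 2·11^2.
f is primitive ⇔ t has order 242 in GF(3)[t]/(f), i.e. t^(242/q) ≠ 1 for each prime q | 242.
t^(121) mod f = 1
t^(22) mod f = t³ + 2t² + 2t + 1.
Since t^(121) = 1, the order of t divides 121 < 242; not primitive.

No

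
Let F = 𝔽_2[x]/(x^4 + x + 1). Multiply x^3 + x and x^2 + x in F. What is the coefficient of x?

Multiply in 𝔽_2[x]: (x^3 + x)·(x^2 + x) = x^5 + x^4 + x^3 + x^2.
Reduce using x^4 ≡ x + 1 (mod x^4 + x + 1).
Reduced: x^3 + 1.

0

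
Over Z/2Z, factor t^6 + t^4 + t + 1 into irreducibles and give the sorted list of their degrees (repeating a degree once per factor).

Write h(t) = t^6 + t^4 + t + 1.
Roots in Z/2Z: h(0) = 1; h(1) = 0 → root.
Linear factors from roots: (t + 1).
Complete factorization: h(t) = (t + 1)·(t^2 + t + 1)·(t^3 + t + 1).
Factor degrees with multiplicity: 1 + 2 + 3 = 6.

1, 2, 3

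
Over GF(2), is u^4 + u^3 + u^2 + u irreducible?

Write f(u) = u^4 + u^3 + u^2 + u.
Check for roots in GF(2): f(0) = 0 → root; f(1) = 0 → root.
f(0) = 0, so (u) divides f(u); f is reducible.

No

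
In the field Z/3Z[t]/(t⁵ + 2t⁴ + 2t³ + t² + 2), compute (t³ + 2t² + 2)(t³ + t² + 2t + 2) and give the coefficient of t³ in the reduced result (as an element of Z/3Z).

Multiply in Z/3Z[t]: (t³ + 2t² + 2)·(t³ + t² + 2t + 2) = t⁶ + t⁴ + 2t³ + t + 1.
Reduce using t⁵ ≡ t⁴ + t³ + 2t² + 1 (mod t⁵ + 2t⁴ + 2t³ + t² + 2).
Reduced: 2t³ + 2t² + 2t + 2.

2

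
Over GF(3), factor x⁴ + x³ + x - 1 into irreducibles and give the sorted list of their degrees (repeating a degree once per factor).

Write h(x) = x⁴ + x³ + x - 1.
Roots in GF(3): h(0) = 2; h(1) = 2; h(2) = 1.
Complete factorization: h(x) = (x² + 1)·(x² + x - 1).
Factor degrees with multiplicity: 2 + 2 = 4.

2, 2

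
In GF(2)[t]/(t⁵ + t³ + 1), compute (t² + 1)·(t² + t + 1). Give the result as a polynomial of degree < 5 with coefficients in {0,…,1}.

Multiply in GF(2)[t]: (t² + 1)·(t² + t + 1) = t⁴ + t³ + t + 1.
Reduced: t⁴ + t³ + t + 1.

t^4 + t^3 + t + 1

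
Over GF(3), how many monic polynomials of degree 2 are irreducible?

The number of monic irreducibles of degree 2 over GF(3) is (1/2)·Σ_{d∣2} μ(2/d) 3^d.
Divisors of 2: 1, 2; μ(2/d) for each: -1, 1.
Σ = − 3^1 + 3^2 = 6.
N = 6/2 = 3.

3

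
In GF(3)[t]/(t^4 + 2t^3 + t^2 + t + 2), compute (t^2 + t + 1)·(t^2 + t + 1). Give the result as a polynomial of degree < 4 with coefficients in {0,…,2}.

2t^2 + t + 2

Multiply in GF(3)[t]: (t^2 + t + 1)·(t^2 + t + 1) = t^4 + 2t^3 + 2t + 1.
Reduce using t^4 ≡ t^3 + 2t^2 + 2t + 1 (mod t^4 + 2t^3 + t^2 + t + 2).
Reduced: 2t^2 + t + 2.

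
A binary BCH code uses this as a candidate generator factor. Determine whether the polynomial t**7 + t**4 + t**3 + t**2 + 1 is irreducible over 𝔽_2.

Write m(t) = t**7 + t**4 + t**3 + t**2 + 1.
Check for roots in 𝔽_2: m(0) = 1; m(1) = 1.
No roots, so no linear factors.
Monic irreducibles of degree 2 over GF(2): t**2 + t + 1.
None of them divide m (all give nonzero remainder).
Monic irreducibles of degree 3 over GF(2): t**3 + t + 1, t**3 + t**2 + 1.
None of them divide m (all give nonzero remainder).
No irreducible factor of degree ≤ 3 exists, so m is irreducible over GF(2).

Yes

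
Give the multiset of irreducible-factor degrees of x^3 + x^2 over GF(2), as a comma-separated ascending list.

Write h(x) = x^3 + x^2.
Roots in GF(2): h(0) = 0 → root; h(1) = 0 → root.
Linear factors from roots: (x), (x + 1).
Complete factorization: h(x) = (x + 1)·(x)^2.
Factor degrees with multiplicity: 1 + 1 + 1 = 3.

1, 1, 1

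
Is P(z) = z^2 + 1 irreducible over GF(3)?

Yes

Check for roots in GF(3): P(0) = 1; P(1) = 2; P(2) = 2.
No roots. A degree-2 polynomial over a field with no linear factor is irreducible.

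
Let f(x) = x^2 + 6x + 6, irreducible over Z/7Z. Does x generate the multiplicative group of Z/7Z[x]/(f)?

No

|GF(7^2)^×| = 7^2 − 1 = 48. Prime factorization: 48 = 2^4·3.
f is primitive ⇔ x has order 48 in GF(7)[x]/(f), i.e. x^(48/q) ≠ 1 for each prime q | 48.
x^(24) mod f = 6.
x^(16) mod f = 1
Since x^(16) = 1, the order of x divides 16 < 48; not primitive.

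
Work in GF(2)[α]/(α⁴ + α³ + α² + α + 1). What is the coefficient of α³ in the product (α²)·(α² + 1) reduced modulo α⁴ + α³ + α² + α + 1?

Multiply in GF(2)[α]: (α²)·(α² + 1) = α⁴ + α².
Reduce using α⁴ ≡ α³ + α² + α + 1 (mod α⁴ + α³ + α² + α + 1).
Reduced: α³ + α + 1.

1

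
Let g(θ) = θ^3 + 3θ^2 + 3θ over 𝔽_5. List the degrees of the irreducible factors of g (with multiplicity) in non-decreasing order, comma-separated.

1, 2

Roots in 𝔽_5: g(0) = 0 → root; g(1) = 2; g(2) = 1; g(3) = 3; g(4) = 4.
Linear factors from roots: (θ).
Complete factorization: g(θ) = (θ)·(θ^2 + 3θ + 3).
Factor degrees with multiplicity: 1 + 2 = 3.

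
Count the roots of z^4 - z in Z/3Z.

2

Write g(z) = z^4 - z.
Evaluate at each of the 3 elements of Z/3Z:
g(0) = 0 → root; g(1) = 0 → root; g(2) = 2.
Roots: {0, 1}.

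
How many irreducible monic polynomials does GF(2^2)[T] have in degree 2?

6

The number of monic irreducibles of degree 2 over GF(4) is (1/2)·Σ_{d∣2} μ(2/d) 4^d.
Divisors of 2: 1, 2; μ(2/d) for each: -1, 1.
Σ = − 4^1 + 4^2 = 12.
N = 12/2 = 6.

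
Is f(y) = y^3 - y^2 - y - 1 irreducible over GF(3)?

Yes

Check for roots in GF(3): f(0) = 2; f(1) = 1; f(2) = 1.
No roots. A degree-3 polynomial over a field with no linear factor is irreducible.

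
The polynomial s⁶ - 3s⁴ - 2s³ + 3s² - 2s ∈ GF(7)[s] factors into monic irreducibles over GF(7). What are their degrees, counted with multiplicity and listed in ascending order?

Write f(s) = s⁶ - 3s⁴ - 2s³ + 3s² - 2s.
Linear factors from roots: (s).
Complete factorization: f(s) = (s)·(s² + 1)·(s³ + 3s - 2).
Factor degrees with multiplicity: 1 + 2 + 3 = 6.

1, 2, 3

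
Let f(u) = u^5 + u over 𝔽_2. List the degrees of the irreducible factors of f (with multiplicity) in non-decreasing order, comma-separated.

1, 1, 1, 1, 1

Roots in 𝔽_2: f(0) = 0 → root; f(1) = 0 → root.
Linear factors from roots: (u), (u + 1).
Complete factorization: f(u) = (u)·(u + 1)^4.
Factor degrees with multiplicity: 1 + 1 + 1 + 1 + 1 = 5.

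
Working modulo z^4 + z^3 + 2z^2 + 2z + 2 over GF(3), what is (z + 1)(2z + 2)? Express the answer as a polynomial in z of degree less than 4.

2z^2 + z + 2

Multiply in GF(3)[z]: (z + 1)·(2z + 2) = 2z^2 + z + 2.
Reduced: 2z^2 + z + 2.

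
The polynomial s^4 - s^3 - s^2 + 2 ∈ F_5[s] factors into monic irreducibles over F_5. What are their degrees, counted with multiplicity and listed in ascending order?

4

Write h(s) = s^4 - s^3 - s^2 + 2.
Roots in F_5: h(0) = 2; h(1) = 1; h(2) = 1; h(3) = 2; h(4) = 3.
Complete factorization: h(s) = (s^4 - s^3 - s^2 + 2).
Factor degrees with multiplicity: 4 = 4.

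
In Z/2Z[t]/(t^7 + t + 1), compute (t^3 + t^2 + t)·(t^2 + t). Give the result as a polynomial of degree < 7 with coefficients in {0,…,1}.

Multiply in Z/2Z[t]: (t^3 + t^2 + t)·(t^2 + t) = t^5 + t^2.
Reduced: t^5 + t^2.

t^5 + t^2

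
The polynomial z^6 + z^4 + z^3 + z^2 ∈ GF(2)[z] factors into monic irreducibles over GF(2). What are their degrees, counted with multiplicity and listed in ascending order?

Write g(z) = z^6 + z^4 + z^3 + z^2.
Roots in GF(2): g(0) = 0 → root; g(1) = 0 → root.
Linear factors from roots: (z), (z + 1).
Complete factorization: g(z) = (z + 1)·(z)^2·(z^3 + z^2 + 1).
Factor degrees with multiplicity: 1 + 1 + 1 + 3 = 6.

1, 1, 1, 3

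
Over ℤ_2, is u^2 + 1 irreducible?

Write m(u) = u^2 + 1.
Check for roots in ℤ_2: m(0) = 1; m(1) = 0 → root.
m(1) = 0, so (u − 1) divides m(u); m is reducible.

No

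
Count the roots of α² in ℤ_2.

Write P(α) = α².
Evaluate at each of the 2 elements of ℤ_2:
P(0) = 0 → root; P(1) = 1.
Roots: {0}.

1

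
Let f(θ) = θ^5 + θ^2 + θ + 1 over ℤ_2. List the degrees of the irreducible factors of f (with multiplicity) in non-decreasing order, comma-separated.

Roots in ℤ_2: f(0) = 1; f(1) = 0 → root.
Linear factors from roots: (θ + 1).
Complete factorization: f(θ) = (θ + 1)^2·(θ^3 + θ + 1).
Factor degrees with multiplicity: 1 + 1 + 3 = 5.

1, 1, 3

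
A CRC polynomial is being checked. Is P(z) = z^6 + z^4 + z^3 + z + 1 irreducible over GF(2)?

Yes

Check for roots in GF(2): P(0) = 1; P(1) = 1.
No roots, so no linear factors.
Monic irreducibles of degree 2 over GF(2): z^2 + z + 1.
None of them divide P (all give nonzero remainder).
Monic irreducibles of degree 3 over GF(2): z^3 + z + 1, z^3 + z^2 + 1.
None of them divide P (all give nonzero remainder).
No irreducible factor of degree ≤ 3 exists, so P is irreducible over GF(2).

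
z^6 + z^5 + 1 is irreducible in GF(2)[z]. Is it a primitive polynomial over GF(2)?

Yes

Write f(z) = z^6 + z^5 + 1.
|GF(2^6)^×| = 2^6 − 1 = 63. Prime factorization: 63 = 3^2·7.
f is primitive ⇔ z has order 63 in GF(2)[z]/(f), i.e. z^(63/q) ≠ 1 for each prime q | 63.
z^(21) mod f = z^5 + z^4 + z^3 + 1.
z^(9) mod f = z^5 + z^3 + z^2 + z + 1.
None equal 1, so z has full order 63; f is primitive.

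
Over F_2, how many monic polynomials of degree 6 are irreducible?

x^(2^6) − x is the product of all monic irreducibles of degree dividing 6; Möbius inversion gives N = (1/6) Σ μ(6/d)·2^d.
Divisors of 6: 1, 2, 3, 6; μ(6/d) for each: 1, -1, -1, 1.
Σ = 2^1 − 2^2 − 2^3 + 2^6 = 54.
N = 54/6 = 9.

9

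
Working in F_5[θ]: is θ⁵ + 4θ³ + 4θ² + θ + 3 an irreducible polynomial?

Write m(θ) = θ⁵ + 4θ³ + 4θ² + θ + 3.
Check for roots in F_5: m(0) = 3; m(1) = 3; m(2) = 0 → root; m(3) = 3; m(4) = 1.
m(2) = 0, so (θ − 2) divides m(θ); m is reducible.

No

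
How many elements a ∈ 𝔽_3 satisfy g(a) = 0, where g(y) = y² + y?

Evaluate at each of the 3 elements of 𝔽_3:
g(0) = 0 → root; g(1) = 2; g(2) = 0 → root.
Roots: {0, 2}.

2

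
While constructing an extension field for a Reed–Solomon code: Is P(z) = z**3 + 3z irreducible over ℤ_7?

Check for roots in ℤ_7: P(0) = 0 → root; P(1) = 4; P(2) = 0 → root; P(3) = 1; P(4) = 6; P(5) = 0 → root; P(6) = 3.
P(0) = 0, so (z) divides P(z); P is reducible.

No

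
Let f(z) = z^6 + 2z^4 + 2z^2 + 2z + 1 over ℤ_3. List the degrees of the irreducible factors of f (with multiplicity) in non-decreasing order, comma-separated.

Roots in ℤ_3: f(0) = 1; f(1) = 2; f(2) = 1.
Complete factorization: f(z) = (z^2 + 2z + 2)·(z^4 + z^3 + z^2 + 2z + 2).
Factor degrees with multiplicity: 2 + 4 = 6.

2, 4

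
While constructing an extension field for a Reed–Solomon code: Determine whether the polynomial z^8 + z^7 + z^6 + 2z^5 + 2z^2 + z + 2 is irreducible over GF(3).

Yes

Write g(z) = z^8 + z^7 + z^6 + 2z^5 + 2z^2 + z + 2.
Check for roots in GF(3): g(0) = 2; g(1) = 1; g(2) = 2.
No roots, so no linear factors.
Monic irreducibles of degree 2 over GF(3): z^2 + 1, z^2 + z + 2, z^2 + 2z + 2.
None of them divide g (all give nonzero remainder).
Degree-3 irreducible divisors: test the 8 monic irreducibles of degree 3 over GF(3).
None of them divide g (all give nonzero remainder).
Degree-4 irreducible divisors: test the 18 monic irreducibles of degree 4 over GF(3).
None of them divide g (all give nonzero remainder).
No irreducible factor of degree ≤ 4 exists, so g is irreducible over GF(3).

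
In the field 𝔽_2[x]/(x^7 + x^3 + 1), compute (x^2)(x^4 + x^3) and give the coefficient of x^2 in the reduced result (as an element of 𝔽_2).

0

Multiply in 𝔽_2[x]: (x^2)·(x^4 + x^3) = x^6 + x^5.
Reduced: x^6 + x^5.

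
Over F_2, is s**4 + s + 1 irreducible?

Write f(s) = s**4 + s + 1.
Check for roots in F_2: f(0) = 1; f(1) = 1.
No roots, so no linear factors.
Monic irreducibles of degree 2 over GF(2): s**2 + s + 1.
None of them divide f (all give nonzero remainder).
No irreducible factor of degree ≤ 2 exists, so f is irreducible over GF(2).

Yes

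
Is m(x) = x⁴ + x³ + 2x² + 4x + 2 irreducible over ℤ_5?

Check for roots in ℤ_5: m(0) = 2; m(1) = 0 → root; m(2) = 2; m(3) = 0 → root; m(4) = 0 → root.
m(1) = 0, so (x − 1) divides m(x); m is reducible.

No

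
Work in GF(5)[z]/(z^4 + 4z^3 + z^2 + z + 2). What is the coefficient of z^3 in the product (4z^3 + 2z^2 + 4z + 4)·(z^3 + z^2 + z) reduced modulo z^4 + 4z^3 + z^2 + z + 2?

2

Multiply in GF(5)[z]: (4z^3 + 2z^2 + 4z + 4)·(z^3 + z^2 + z) = 4z^6 + z^5 + 3z^2 + 4z.
Reduce using z^4 ≡ z^3 + 4z^2 + 4z + 3 (mod z^4 + 4z^3 + z^2 + z + 2).
Reduced: 2z^3 + 4z^2 + 3z + 3.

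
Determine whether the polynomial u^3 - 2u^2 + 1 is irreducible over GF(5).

Write P(u) = u^3 - 2u^2 + 1.
Check for roots in GF(5): P(0) = 1; P(1) = 0 → root; P(2) = 1; P(3) = 0 → root; P(4) = 3.
P(1) = 0, so (u − 1) divides P(u); P is reducible.

No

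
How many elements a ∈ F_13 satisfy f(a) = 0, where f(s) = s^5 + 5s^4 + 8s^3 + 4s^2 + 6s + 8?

3

Evaluate at each of the 13 elements of F_13:
f(0) = 8; f(1) = 6; f(2) = 4; f(3) = 3; f(4) = 0 → root; f(5) = 4; f(6) = 0 → root; f(7) = 4; f(8) = 1; f(9) = 0 → root; f(10) = 11; f(11) = 9; f(12) = 2.
Roots: {4, 6, 9}.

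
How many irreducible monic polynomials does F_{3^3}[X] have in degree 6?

By the necklace-counting formula, N_27(6) = (1/6) Σ_{d|6} μ(6/d)·27^d.
Divisors of 6: 1, 2, 3, 6; μ(6/d) for each: 1, -1, -1, 1.
Σ = 27^1 − 27^2 − 27^3 + 27^6 = 387400104.
N = 387400104/6 = 64566684.

64566684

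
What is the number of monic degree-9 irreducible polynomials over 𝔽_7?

Gauss's count: N_{7}(9) = (1/9) Σ_{d|9} μ(9/d)·7^d.
Divisors of 9: 1, 3, 9; μ(9/d) for each: 0, -1, 1.
Σ = − 7^3 + 7^9 = 40353264.
N = 40353264/9 = 4483696.

4483696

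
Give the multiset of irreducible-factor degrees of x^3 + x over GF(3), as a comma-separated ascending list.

Write h(x) = x^3 + x.
Roots in GF(3): h(0) = 0 → root; h(1) = 2; h(2) = 1.
Linear factors from roots: (x).
Complete factorization: h(x) = (x)·(x^2 + 1).
Factor degrees with multiplicity: 1 + 2 = 3.

1, 2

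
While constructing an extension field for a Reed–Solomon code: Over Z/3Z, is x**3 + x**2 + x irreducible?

Write f(x) = x**3 + x**2 + x.
Check for roots in Z/3Z: f(0) = 0 → root; f(1) = 0 → root; f(2) = 2.
f(0) = 0, so (x) divides f(x); f is reducible.

No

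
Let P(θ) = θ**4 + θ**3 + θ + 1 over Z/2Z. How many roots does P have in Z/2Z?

1

Evaluate at each of the 2 elements of Z/2Z:
P(0) = 1; P(1) = 0 → root.
Roots: {1}.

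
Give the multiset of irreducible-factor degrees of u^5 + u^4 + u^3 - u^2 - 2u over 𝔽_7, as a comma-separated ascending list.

1, 1, 1, 1, 1

Write h(u) = u^5 + u^4 + u^3 - u^2 - 2u.
Linear factors from roots: (u), (u - 1), (u - 3), (u + 1).
Complete factorization: h(u) = (u)·(u + 1)·(u - 1)·(u - 3)^2.
Factor degrees with multiplicity: 1 + 1 + 1 + 1 + 1 = 5.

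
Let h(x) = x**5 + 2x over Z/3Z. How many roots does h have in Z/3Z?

3

Evaluate at each of the 3 elements of Z/3Z:
h(0) = 0 → root; h(1) = 0 → root; h(2) = 0 → root.
Roots: {0, 1, 2}.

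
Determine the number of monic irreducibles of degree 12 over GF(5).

20343700

The number of monic irreducibles of degree 12 over GF(5) is (1/12)·Σ_{d∣12} μ(12/d) 5^d.
Divisors of 12: 1, 2, 3, 4, 6, 12; μ(12/d) for each: 0, 1, 0, -1, -1, 1.
Σ = 5^2 − 5^4 − 5^6 + 5^12 = 244124400.
N = 244124400/12 = 20343700.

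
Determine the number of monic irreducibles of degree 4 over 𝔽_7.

588

Gauss's count: N_{7}(4) = (1/4) Σ_{d|4} μ(4/d)·7^d.
Divisors of 4: 1, 2, 4; μ(4/d) for each: 0, -1, 1.
Σ = − 7^2 + 7^4 = 2352.
N = 2352/4 = 588.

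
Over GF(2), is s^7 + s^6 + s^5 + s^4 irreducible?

No

Write g(s) = s^7 + s^6 + s^5 + s^4.
Check for roots in GF(2): g(0) = 0 → root; g(1) = 0 → root.
g(0) = 0, so (s) divides g(s); g is reducible.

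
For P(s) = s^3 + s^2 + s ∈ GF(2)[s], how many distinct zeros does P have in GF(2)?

1

Evaluate at each of the 2 elements of GF(2):
P(0) = 0 → root; P(1) = 1.
Roots: {0}.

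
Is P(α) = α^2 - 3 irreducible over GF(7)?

Check for roots in GF(7): P(0) = 4; P(1) = 5; P(2) = 1; P(3) = 6; P(4) = 6; P(5) = 1; P(6) = 5.
No roots. A degree-2 polynomial over a field with no linear factor is irreducible.

Yes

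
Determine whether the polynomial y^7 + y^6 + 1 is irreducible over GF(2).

Yes

Write P(y) = y^7 + y^6 + 1.
Check for roots in GF(2): P(0) = 1; P(1) = 1.
No roots, so no linear factors.
Monic irreducibles of degree 2 over GF(2): y^2 + y + 1.
None of them divide P (all give nonzero remainder).
Monic irreducibles of degree 3 over GF(2): y^3 + y + 1, y^3 + y^2 + 1.
None of them divide P (all give nonzero remainder).
No irreducible factor of degree ≤ 3 exists, so P is irreducible over GF(2).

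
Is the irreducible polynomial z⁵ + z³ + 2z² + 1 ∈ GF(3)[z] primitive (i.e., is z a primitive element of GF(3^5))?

Yes

Write f(z) = z⁵ + z³ + 2z² + 1.
|GF(3^5)^×| = 3^5 − 1 = 242. Prime factorization: 242 = 2·11^2.
f is primitive ⇔ z has order 242 in GF(3)[z]/(f), i.e. z^(242/q) ≠ 1 for each prime q | 242.
z^(121) mod f = 2.
z^(22) mod f = z⁴ + 2z² + z + 2.
None equal 1, so z has full order 242; f is primitive.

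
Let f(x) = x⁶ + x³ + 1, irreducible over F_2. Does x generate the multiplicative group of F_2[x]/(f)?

|GF(2^6)^×| = 2^6 − 1 = 63. Prime factorization: 63 = 3^2·7.
f is primitive ⇔ x has order 63 in GF(2)[x]/(f), i.e. x^(63/q) ≠ 1 for each prime q | 63.
x^(21) mod f = x³.
x^(9) mod f = 1
Since x^(9) = 1, the order of x divides 9 < 63; not primitive.

No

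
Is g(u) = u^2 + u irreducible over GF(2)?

Check for roots in GF(2): g(0) = 0 → root; g(1) = 0 → root.
g(0) = 0, so (u) divides g(u); g is reducible.

No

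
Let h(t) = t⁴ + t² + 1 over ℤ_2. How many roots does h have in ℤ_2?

0

Evaluate at each of the 2 elements of ℤ_2:
h(0) = 1; h(1) = 1.
No element is a root.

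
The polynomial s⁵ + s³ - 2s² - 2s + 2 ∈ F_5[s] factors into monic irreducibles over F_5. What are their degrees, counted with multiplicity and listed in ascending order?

1, 1, 1, 1, 1

Write h(s) = s⁵ + s³ - 2s² - 2s + 2.
Roots in F_5: h(0) = 2; h(1) = 0 → root; h(2) = 0 → root; h(3) = 3; h(4) = 0 → root.
Linear factors from roots: (s - 1), (s - 2), (s + 1).
Complete factorization: h(s) = (s - 2)·(s - 1)·(s + 1)^3.
Factor degrees with multiplicity: 1 + 1 + 1 + 1 + 1 = 5.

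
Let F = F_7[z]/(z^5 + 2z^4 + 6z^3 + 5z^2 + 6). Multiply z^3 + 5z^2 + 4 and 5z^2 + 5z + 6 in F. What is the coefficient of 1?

1

Multiply in F_7[z]: (z^3 + 5z^2 + 4)·(5z^2 + 5z + 6) = 5z^5 + 2z^4 + 3z^3 + z^2 + 6z + 3.
Reduce using z^5 ≡ 5z^4 + z^3 + 2z^2 + 1 (mod z^5 + 2z^4 + 6z^3 + 5z^2 + 6).
Reduced: 6z^4 + z^3 + 4z^2 + 6z + 1.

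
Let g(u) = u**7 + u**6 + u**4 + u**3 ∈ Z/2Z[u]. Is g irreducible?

Check for roots in Z/2Z: g(0) = 0 → root; g(1) = 0 → root.
g(0) = 0, so (u) divides g(u); g is reducible.

No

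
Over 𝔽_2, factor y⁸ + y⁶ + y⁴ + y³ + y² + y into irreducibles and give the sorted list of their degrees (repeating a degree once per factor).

1, 1, 1, 2, 3

Write h(y) = y⁸ + y⁶ + y⁴ + y³ + y² + y.
Roots in 𝔽_2: h(0) = 0 → root; h(1) = 0 → root.
Linear factors from roots: (y), (y + 1).
Complete factorization: h(y) = (y)·(y + 1)^2·(y² + y + 1)·(y³ + y² + 1).
Factor degrees with multiplicity: 1 + 1 + 1 + 2 + 3 = 8.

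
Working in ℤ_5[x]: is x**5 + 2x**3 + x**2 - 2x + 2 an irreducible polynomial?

Write h(x) = x**5 + 2x**3 + x**2 - 2x + 2.
Check for roots in ℤ_5: h(0) = 2; h(1) = 4; h(2) = 0 → root; h(3) = 2; h(4) = 2.
h(2) = 0, so (x − 2) divides h(x); h is reducible.

No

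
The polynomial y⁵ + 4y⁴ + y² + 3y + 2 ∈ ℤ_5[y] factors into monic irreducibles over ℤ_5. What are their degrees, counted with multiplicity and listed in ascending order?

2, 3

Write h(y) = y⁵ + 4y⁴ + y² + 3y + 2.
Roots in ℤ_5: h(0) = 2; h(1) = 1; h(2) = 3; h(3) = 2; h(4) = 3.
Complete factorization: h(y) = (y² + y + 1)·(y³ + 3y² + y + 2).
Factor degrees with multiplicity: 2 + 3 = 5.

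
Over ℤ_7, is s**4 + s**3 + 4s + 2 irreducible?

Yes

Write g(s) = s**4 + s**3 + 4s + 2.
Check for roots in ℤ_7: g(0) = 2; g(1) = 1; g(2) = 6; g(3) = 3; g(4) = 2; g(5) = 2; g(6) = 5.
No roots, so no linear factors.
Degree-2 irreducible divisors: test the 21 monic irreducibles of degree 2 over GF(7).
None of them divide g (all give nonzero remainder).
No irreducible factor of degree ≤ 2 exists, so g is irreducible over GF(7).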